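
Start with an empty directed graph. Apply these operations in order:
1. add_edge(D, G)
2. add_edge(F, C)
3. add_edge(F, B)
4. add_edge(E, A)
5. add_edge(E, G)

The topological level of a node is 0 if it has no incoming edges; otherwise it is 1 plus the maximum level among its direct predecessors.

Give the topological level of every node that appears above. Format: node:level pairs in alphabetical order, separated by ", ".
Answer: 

Op 1: add_edge(D, G). Edges now: 1
Op 2: add_edge(F, C). Edges now: 2
Op 3: add_edge(F, B). Edges now: 3
Op 4: add_edge(E, A). Edges now: 4
Op 5: add_edge(E, G). Edges now: 5
Compute levels (Kahn BFS):
  sources (in-degree 0): D, E, F
  process D: level=0
    D->G: in-degree(G)=1, level(G)>=1
  process E: level=0
    E->A: in-degree(A)=0, level(A)=1, enqueue
    E->G: in-degree(G)=0, level(G)=1, enqueue
  process F: level=0
    F->B: in-degree(B)=0, level(B)=1, enqueue
    F->C: in-degree(C)=0, level(C)=1, enqueue
  process A: level=1
  process G: level=1
  process B: level=1
  process C: level=1
All levels: A:1, B:1, C:1, D:0, E:0, F:0, G:1

Answer: A:1, B:1, C:1, D:0, E:0, F:0, G:1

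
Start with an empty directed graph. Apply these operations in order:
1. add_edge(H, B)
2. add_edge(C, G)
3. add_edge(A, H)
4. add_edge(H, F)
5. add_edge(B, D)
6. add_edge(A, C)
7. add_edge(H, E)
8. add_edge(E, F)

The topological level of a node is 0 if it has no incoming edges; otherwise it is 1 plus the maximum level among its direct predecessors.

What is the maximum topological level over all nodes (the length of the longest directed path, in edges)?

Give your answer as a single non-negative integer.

Answer: 3

Derivation:
Op 1: add_edge(H, B). Edges now: 1
Op 2: add_edge(C, G). Edges now: 2
Op 3: add_edge(A, H). Edges now: 3
Op 4: add_edge(H, F). Edges now: 4
Op 5: add_edge(B, D). Edges now: 5
Op 6: add_edge(A, C). Edges now: 6
Op 7: add_edge(H, E). Edges now: 7
Op 8: add_edge(E, F). Edges now: 8
Compute levels (Kahn BFS):
  sources (in-degree 0): A
  process A: level=0
    A->C: in-degree(C)=0, level(C)=1, enqueue
    A->H: in-degree(H)=0, level(H)=1, enqueue
  process C: level=1
    C->G: in-degree(G)=0, level(G)=2, enqueue
  process H: level=1
    H->B: in-degree(B)=0, level(B)=2, enqueue
    H->E: in-degree(E)=0, level(E)=2, enqueue
    H->F: in-degree(F)=1, level(F)>=2
  process G: level=2
  process B: level=2
    B->D: in-degree(D)=0, level(D)=3, enqueue
  process E: level=2
    E->F: in-degree(F)=0, level(F)=3, enqueue
  process D: level=3
  process F: level=3
All levels: A:0, B:2, C:1, D:3, E:2, F:3, G:2, H:1
max level = 3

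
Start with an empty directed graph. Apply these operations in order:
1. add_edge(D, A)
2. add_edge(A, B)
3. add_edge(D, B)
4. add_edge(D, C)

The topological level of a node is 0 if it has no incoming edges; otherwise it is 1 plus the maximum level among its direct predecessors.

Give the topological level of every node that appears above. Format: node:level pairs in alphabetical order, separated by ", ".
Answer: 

Op 1: add_edge(D, A). Edges now: 1
Op 2: add_edge(A, B). Edges now: 2
Op 3: add_edge(D, B). Edges now: 3
Op 4: add_edge(D, C). Edges now: 4
Compute levels (Kahn BFS):
  sources (in-degree 0): D
  process D: level=0
    D->A: in-degree(A)=0, level(A)=1, enqueue
    D->B: in-degree(B)=1, level(B)>=1
    D->C: in-degree(C)=0, level(C)=1, enqueue
  process A: level=1
    A->B: in-degree(B)=0, level(B)=2, enqueue
  process C: level=1
  process B: level=2
All levels: A:1, B:2, C:1, D:0

Answer: A:1, B:2, C:1, D:0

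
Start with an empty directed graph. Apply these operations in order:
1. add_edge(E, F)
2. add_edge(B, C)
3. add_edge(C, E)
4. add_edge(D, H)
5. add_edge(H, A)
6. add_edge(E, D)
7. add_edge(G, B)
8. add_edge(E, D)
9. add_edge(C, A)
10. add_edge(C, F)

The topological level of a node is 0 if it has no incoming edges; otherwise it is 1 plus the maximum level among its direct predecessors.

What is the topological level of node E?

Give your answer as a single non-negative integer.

Op 1: add_edge(E, F). Edges now: 1
Op 2: add_edge(B, C). Edges now: 2
Op 3: add_edge(C, E). Edges now: 3
Op 4: add_edge(D, H). Edges now: 4
Op 5: add_edge(H, A). Edges now: 5
Op 6: add_edge(E, D). Edges now: 6
Op 7: add_edge(G, B). Edges now: 7
Op 8: add_edge(E, D) (duplicate, no change). Edges now: 7
Op 9: add_edge(C, A). Edges now: 8
Op 10: add_edge(C, F). Edges now: 9
Compute levels (Kahn BFS):
  sources (in-degree 0): G
  process G: level=0
    G->B: in-degree(B)=0, level(B)=1, enqueue
  process B: level=1
    B->C: in-degree(C)=0, level(C)=2, enqueue
  process C: level=2
    C->A: in-degree(A)=1, level(A)>=3
    C->E: in-degree(E)=0, level(E)=3, enqueue
    C->F: in-degree(F)=1, level(F)>=3
  process E: level=3
    E->D: in-degree(D)=0, level(D)=4, enqueue
    E->F: in-degree(F)=0, level(F)=4, enqueue
  process D: level=4
    D->H: in-degree(H)=0, level(H)=5, enqueue
  process F: level=4
  process H: level=5
    H->A: in-degree(A)=0, level(A)=6, enqueue
  process A: level=6
All levels: A:6, B:1, C:2, D:4, E:3, F:4, G:0, H:5
level(E) = 3

Answer: 3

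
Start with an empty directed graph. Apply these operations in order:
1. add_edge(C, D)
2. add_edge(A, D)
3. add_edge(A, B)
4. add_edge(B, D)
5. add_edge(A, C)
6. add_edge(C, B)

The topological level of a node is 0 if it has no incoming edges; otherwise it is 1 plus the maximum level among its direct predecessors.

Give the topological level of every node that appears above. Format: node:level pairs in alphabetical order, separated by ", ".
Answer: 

Op 1: add_edge(C, D). Edges now: 1
Op 2: add_edge(A, D). Edges now: 2
Op 3: add_edge(A, B). Edges now: 3
Op 4: add_edge(B, D). Edges now: 4
Op 5: add_edge(A, C). Edges now: 5
Op 6: add_edge(C, B). Edges now: 6
Compute levels (Kahn BFS):
  sources (in-degree 0): A
  process A: level=0
    A->B: in-degree(B)=1, level(B)>=1
    A->C: in-degree(C)=0, level(C)=1, enqueue
    A->D: in-degree(D)=2, level(D)>=1
  process C: level=1
    C->B: in-degree(B)=0, level(B)=2, enqueue
    C->D: in-degree(D)=1, level(D)>=2
  process B: level=2
    B->D: in-degree(D)=0, level(D)=3, enqueue
  process D: level=3
All levels: A:0, B:2, C:1, D:3

Answer: A:0, B:2, C:1, D:3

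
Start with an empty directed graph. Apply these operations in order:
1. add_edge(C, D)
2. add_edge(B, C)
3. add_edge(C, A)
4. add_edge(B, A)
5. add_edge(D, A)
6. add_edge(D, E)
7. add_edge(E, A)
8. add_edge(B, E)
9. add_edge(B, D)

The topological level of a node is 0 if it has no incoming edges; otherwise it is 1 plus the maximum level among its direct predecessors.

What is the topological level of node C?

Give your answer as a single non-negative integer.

Op 1: add_edge(C, D). Edges now: 1
Op 2: add_edge(B, C). Edges now: 2
Op 3: add_edge(C, A). Edges now: 3
Op 4: add_edge(B, A). Edges now: 4
Op 5: add_edge(D, A). Edges now: 5
Op 6: add_edge(D, E). Edges now: 6
Op 7: add_edge(E, A). Edges now: 7
Op 8: add_edge(B, E). Edges now: 8
Op 9: add_edge(B, D). Edges now: 9
Compute levels (Kahn BFS):
  sources (in-degree 0): B
  process B: level=0
    B->A: in-degree(A)=3, level(A)>=1
    B->C: in-degree(C)=0, level(C)=1, enqueue
    B->D: in-degree(D)=1, level(D)>=1
    B->E: in-degree(E)=1, level(E)>=1
  process C: level=1
    C->A: in-degree(A)=2, level(A)>=2
    C->D: in-degree(D)=0, level(D)=2, enqueue
  process D: level=2
    D->A: in-degree(A)=1, level(A)>=3
    D->E: in-degree(E)=0, level(E)=3, enqueue
  process E: level=3
    E->A: in-degree(A)=0, level(A)=4, enqueue
  process A: level=4
All levels: A:4, B:0, C:1, D:2, E:3
level(C) = 1

Answer: 1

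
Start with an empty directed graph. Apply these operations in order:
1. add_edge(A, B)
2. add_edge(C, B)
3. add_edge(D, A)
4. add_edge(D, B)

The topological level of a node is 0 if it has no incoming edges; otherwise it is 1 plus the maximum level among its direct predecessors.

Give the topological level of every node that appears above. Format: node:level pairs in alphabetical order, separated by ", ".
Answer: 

Op 1: add_edge(A, B). Edges now: 1
Op 2: add_edge(C, B). Edges now: 2
Op 3: add_edge(D, A). Edges now: 3
Op 4: add_edge(D, B). Edges now: 4
Compute levels (Kahn BFS):
  sources (in-degree 0): C, D
  process C: level=0
    C->B: in-degree(B)=2, level(B)>=1
  process D: level=0
    D->A: in-degree(A)=0, level(A)=1, enqueue
    D->B: in-degree(B)=1, level(B)>=1
  process A: level=1
    A->B: in-degree(B)=0, level(B)=2, enqueue
  process B: level=2
All levels: A:1, B:2, C:0, D:0

Answer: A:1, B:2, C:0, D:0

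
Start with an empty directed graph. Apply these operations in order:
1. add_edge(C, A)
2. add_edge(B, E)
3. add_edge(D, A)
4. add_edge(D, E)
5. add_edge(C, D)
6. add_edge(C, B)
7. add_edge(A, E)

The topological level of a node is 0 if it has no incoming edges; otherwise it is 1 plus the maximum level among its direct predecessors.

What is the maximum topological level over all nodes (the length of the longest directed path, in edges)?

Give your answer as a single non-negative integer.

Op 1: add_edge(C, A). Edges now: 1
Op 2: add_edge(B, E). Edges now: 2
Op 3: add_edge(D, A). Edges now: 3
Op 4: add_edge(D, E). Edges now: 4
Op 5: add_edge(C, D). Edges now: 5
Op 6: add_edge(C, B). Edges now: 6
Op 7: add_edge(A, E). Edges now: 7
Compute levels (Kahn BFS):
  sources (in-degree 0): C
  process C: level=0
    C->A: in-degree(A)=1, level(A)>=1
    C->B: in-degree(B)=0, level(B)=1, enqueue
    C->D: in-degree(D)=0, level(D)=1, enqueue
  process B: level=1
    B->E: in-degree(E)=2, level(E)>=2
  process D: level=1
    D->A: in-degree(A)=0, level(A)=2, enqueue
    D->E: in-degree(E)=1, level(E)>=2
  process A: level=2
    A->E: in-degree(E)=0, level(E)=3, enqueue
  process E: level=3
All levels: A:2, B:1, C:0, D:1, E:3
max level = 3

Answer: 3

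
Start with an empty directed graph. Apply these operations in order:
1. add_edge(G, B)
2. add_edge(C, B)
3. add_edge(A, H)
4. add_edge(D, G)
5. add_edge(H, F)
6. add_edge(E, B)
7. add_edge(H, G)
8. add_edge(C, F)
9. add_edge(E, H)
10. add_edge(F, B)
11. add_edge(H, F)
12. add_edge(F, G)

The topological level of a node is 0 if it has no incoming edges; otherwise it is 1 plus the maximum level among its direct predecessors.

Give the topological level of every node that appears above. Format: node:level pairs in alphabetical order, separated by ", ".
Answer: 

Answer: A:0, B:4, C:0, D:0, E:0, F:2, G:3, H:1

Derivation:
Op 1: add_edge(G, B). Edges now: 1
Op 2: add_edge(C, B). Edges now: 2
Op 3: add_edge(A, H). Edges now: 3
Op 4: add_edge(D, G). Edges now: 4
Op 5: add_edge(H, F). Edges now: 5
Op 6: add_edge(E, B). Edges now: 6
Op 7: add_edge(H, G). Edges now: 7
Op 8: add_edge(C, F). Edges now: 8
Op 9: add_edge(E, H). Edges now: 9
Op 10: add_edge(F, B). Edges now: 10
Op 11: add_edge(H, F) (duplicate, no change). Edges now: 10
Op 12: add_edge(F, G). Edges now: 11
Compute levels (Kahn BFS):
  sources (in-degree 0): A, C, D, E
  process A: level=0
    A->H: in-degree(H)=1, level(H)>=1
  process C: level=0
    C->B: in-degree(B)=3, level(B)>=1
    C->F: in-degree(F)=1, level(F)>=1
  process D: level=0
    D->G: in-degree(G)=2, level(G)>=1
  process E: level=0
    E->B: in-degree(B)=2, level(B)>=1
    E->H: in-degree(H)=0, level(H)=1, enqueue
  process H: level=1
    H->F: in-degree(F)=0, level(F)=2, enqueue
    H->G: in-degree(G)=1, level(G)>=2
  process F: level=2
    F->B: in-degree(B)=1, level(B)>=3
    F->G: in-degree(G)=0, level(G)=3, enqueue
  process G: level=3
    G->B: in-degree(B)=0, level(B)=4, enqueue
  process B: level=4
All levels: A:0, B:4, C:0, D:0, E:0, F:2, G:3, H:1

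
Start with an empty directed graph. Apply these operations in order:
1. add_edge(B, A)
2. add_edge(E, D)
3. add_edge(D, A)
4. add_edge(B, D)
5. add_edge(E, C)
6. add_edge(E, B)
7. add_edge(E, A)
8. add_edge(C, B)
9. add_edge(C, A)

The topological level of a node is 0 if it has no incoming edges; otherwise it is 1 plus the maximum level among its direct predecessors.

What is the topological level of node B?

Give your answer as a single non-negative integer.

Op 1: add_edge(B, A). Edges now: 1
Op 2: add_edge(E, D). Edges now: 2
Op 3: add_edge(D, A). Edges now: 3
Op 4: add_edge(B, D). Edges now: 4
Op 5: add_edge(E, C). Edges now: 5
Op 6: add_edge(E, B). Edges now: 6
Op 7: add_edge(E, A). Edges now: 7
Op 8: add_edge(C, B). Edges now: 8
Op 9: add_edge(C, A). Edges now: 9
Compute levels (Kahn BFS):
  sources (in-degree 0): E
  process E: level=0
    E->A: in-degree(A)=3, level(A)>=1
    E->B: in-degree(B)=1, level(B)>=1
    E->C: in-degree(C)=0, level(C)=1, enqueue
    E->D: in-degree(D)=1, level(D)>=1
  process C: level=1
    C->A: in-degree(A)=2, level(A)>=2
    C->B: in-degree(B)=0, level(B)=2, enqueue
  process B: level=2
    B->A: in-degree(A)=1, level(A)>=3
    B->D: in-degree(D)=0, level(D)=3, enqueue
  process D: level=3
    D->A: in-degree(A)=0, level(A)=4, enqueue
  process A: level=4
All levels: A:4, B:2, C:1, D:3, E:0
level(B) = 2

Answer: 2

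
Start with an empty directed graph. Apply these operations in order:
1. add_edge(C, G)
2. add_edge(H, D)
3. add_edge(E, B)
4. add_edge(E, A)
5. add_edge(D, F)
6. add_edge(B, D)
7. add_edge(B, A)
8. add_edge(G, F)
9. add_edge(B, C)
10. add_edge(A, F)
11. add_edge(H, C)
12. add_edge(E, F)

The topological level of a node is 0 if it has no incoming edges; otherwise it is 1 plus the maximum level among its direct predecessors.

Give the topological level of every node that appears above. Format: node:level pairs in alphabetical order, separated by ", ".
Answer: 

Answer: A:2, B:1, C:2, D:2, E:0, F:4, G:3, H:0

Derivation:
Op 1: add_edge(C, G). Edges now: 1
Op 2: add_edge(H, D). Edges now: 2
Op 3: add_edge(E, B). Edges now: 3
Op 4: add_edge(E, A). Edges now: 4
Op 5: add_edge(D, F). Edges now: 5
Op 6: add_edge(B, D). Edges now: 6
Op 7: add_edge(B, A). Edges now: 7
Op 8: add_edge(G, F). Edges now: 8
Op 9: add_edge(B, C). Edges now: 9
Op 10: add_edge(A, F). Edges now: 10
Op 11: add_edge(H, C). Edges now: 11
Op 12: add_edge(E, F). Edges now: 12
Compute levels (Kahn BFS):
  sources (in-degree 0): E, H
  process E: level=0
    E->A: in-degree(A)=1, level(A)>=1
    E->B: in-degree(B)=0, level(B)=1, enqueue
    E->F: in-degree(F)=3, level(F)>=1
  process H: level=0
    H->C: in-degree(C)=1, level(C)>=1
    H->D: in-degree(D)=1, level(D)>=1
  process B: level=1
    B->A: in-degree(A)=0, level(A)=2, enqueue
    B->C: in-degree(C)=0, level(C)=2, enqueue
    B->D: in-degree(D)=0, level(D)=2, enqueue
  process A: level=2
    A->F: in-degree(F)=2, level(F)>=3
  process C: level=2
    C->G: in-degree(G)=0, level(G)=3, enqueue
  process D: level=2
    D->F: in-degree(F)=1, level(F)>=3
  process G: level=3
    G->F: in-degree(F)=0, level(F)=4, enqueue
  process F: level=4
All levels: A:2, B:1, C:2, D:2, E:0, F:4, G:3, H:0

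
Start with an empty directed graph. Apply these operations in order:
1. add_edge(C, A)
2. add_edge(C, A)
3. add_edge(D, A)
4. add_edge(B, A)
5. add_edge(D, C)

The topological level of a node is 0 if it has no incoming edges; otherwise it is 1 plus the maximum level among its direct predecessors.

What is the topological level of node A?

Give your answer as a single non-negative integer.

Op 1: add_edge(C, A). Edges now: 1
Op 2: add_edge(C, A) (duplicate, no change). Edges now: 1
Op 3: add_edge(D, A). Edges now: 2
Op 4: add_edge(B, A). Edges now: 3
Op 5: add_edge(D, C). Edges now: 4
Compute levels (Kahn BFS):
  sources (in-degree 0): B, D
  process B: level=0
    B->A: in-degree(A)=2, level(A)>=1
  process D: level=0
    D->A: in-degree(A)=1, level(A)>=1
    D->C: in-degree(C)=0, level(C)=1, enqueue
  process C: level=1
    C->A: in-degree(A)=0, level(A)=2, enqueue
  process A: level=2
All levels: A:2, B:0, C:1, D:0
level(A) = 2

Answer: 2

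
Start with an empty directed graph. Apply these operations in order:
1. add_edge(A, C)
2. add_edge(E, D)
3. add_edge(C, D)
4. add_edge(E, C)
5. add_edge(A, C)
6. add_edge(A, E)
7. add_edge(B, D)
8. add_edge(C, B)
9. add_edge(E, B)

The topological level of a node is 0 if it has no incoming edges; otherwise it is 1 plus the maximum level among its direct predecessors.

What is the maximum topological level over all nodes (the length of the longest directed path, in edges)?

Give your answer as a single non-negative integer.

Op 1: add_edge(A, C). Edges now: 1
Op 2: add_edge(E, D). Edges now: 2
Op 3: add_edge(C, D). Edges now: 3
Op 4: add_edge(E, C). Edges now: 4
Op 5: add_edge(A, C) (duplicate, no change). Edges now: 4
Op 6: add_edge(A, E). Edges now: 5
Op 7: add_edge(B, D). Edges now: 6
Op 8: add_edge(C, B). Edges now: 7
Op 9: add_edge(E, B). Edges now: 8
Compute levels (Kahn BFS):
  sources (in-degree 0): A
  process A: level=0
    A->C: in-degree(C)=1, level(C)>=1
    A->E: in-degree(E)=0, level(E)=1, enqueue
  process E: level=1
    E->B: in-degree(B)=1, level(B)>=2
    E->C: in-degree(C)=0, level(C)=2, enqueue
    E->D: in-degree(D)=2, level(D)>=2
  process C: level=2
    C->B: in-degree(B)=0, level(B)=3, enqueue
    C->D: in-degree(D)=1, level(D)>=3
  process B: level=3
    B->D: in-degree(D)=0, level(D)=4, enqueue
  process D: level=4
All levels: A:0, B:3, C:2, D:4, E:1
max level = 4

Answer: 4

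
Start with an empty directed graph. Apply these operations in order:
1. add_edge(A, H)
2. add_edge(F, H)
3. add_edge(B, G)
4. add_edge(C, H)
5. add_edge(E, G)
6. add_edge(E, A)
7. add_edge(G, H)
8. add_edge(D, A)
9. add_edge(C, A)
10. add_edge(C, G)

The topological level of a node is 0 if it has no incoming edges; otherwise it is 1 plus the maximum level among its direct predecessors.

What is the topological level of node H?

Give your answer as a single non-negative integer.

Answer: 2

Derivation:
Op 1: add_edge(A, H). Edges now: 1
Op 2: add_edge(F, H). Edges now: 2
Op 3: add_edge(B, G). Edges now: 3
Op 4: add_edge(C, H). Edges now: 4
Op 5: add_edge(E, G). Edges now: 5
Op 6: add_edge(E, A). Edges now: 6
Op 7: add_edge(G, H). Edges now: 7
Op 8: add_edge(D, A). Edges now: 8
Op 9: add_edge(C, A). Edges now: 9
Op 10: add_edge(C, G). Edges now: 10
Compute levels (Kahn BFS):
  sources (in-degree 0): B, C, D, E, F
  process B: level=0
    B->G: in-degree(G)=2, level(G)>=1
  process C: level=0
    C->A: in-degree(A)=2, level(A)>=1
    C->G: in-degree(G)=1, level(G)>=1
    C->H: in-degree(H)=3, level(H)>=1
  process D: level=0
    D->A: in-degree(A)=1, level(A)>=1
  process E: level=0
    E->A: in-degree(A)=0, level(A)=1, enqueue
    E->G: in-degree(G)=0, level(G)=1, enqueue
  process F: level=0
    F->H: in-degree(H)=2, level(H)>=1
  process A: level=1
    A->H: in-degree(H)=1, level(H)>=2
  process G: level=1
    G->H: in-degree(H)=0, level(H)=2, enqueue
  process H: level=2
All levels: A:1, B:0, C:0, D:0, E:0, F:0, G:1, H:2
level(H) = 2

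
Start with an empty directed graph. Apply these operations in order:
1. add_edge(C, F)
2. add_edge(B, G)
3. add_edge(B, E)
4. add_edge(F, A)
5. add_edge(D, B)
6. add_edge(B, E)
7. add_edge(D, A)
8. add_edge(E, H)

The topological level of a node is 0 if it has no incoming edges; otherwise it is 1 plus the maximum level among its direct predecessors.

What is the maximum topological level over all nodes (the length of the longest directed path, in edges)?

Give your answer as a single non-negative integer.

Op 1: add_edge(C, F). Edges now: 1
Op 2: add_edge(B, G). Edges now: 2
Op 3: add_edge(B, E). Edges now: 3
Op 4: add_edge(F, A). Edges now: 4
Op 5: add_edge(D, B). Edges now: 5
Op 6: add_edge(B, E) (duplicate, no change). Edges now: 5
Op 7: add_edge(D, A). Edges now: 6
Op 8: add_edge(E, H). Edges now: 7
Compute levels (Kahn BFS):
  sources (in-degree 0): C, D
  process C: level=0
    C->F: in-degree(F)=0, level(F)=1, enqueue
  process D: level=0
    D->A: in-degree(A)=1, level(A)>=1
    D->B: in-degree(B)=0, level(B)=1, enqueue
  process F: level=1
    F->A: in-degree(A)=0, level(A)=2, enqueue
  process B: level=1
    B->E: in-degree(E)=0, level(E)=2, enqueue
    B->G: in-degree(G)=0, level(G)=2, enqueue
  process A: level=2
  process E: level=2
    E->H: in-degree(H)=0, level(H)=3, enqueue
  process G: level=2
  process H: level=3
All levels: A:2, B:1, C:0, D:0, E:2, F:1, G:2, H:3
max level = 3

Answer: 3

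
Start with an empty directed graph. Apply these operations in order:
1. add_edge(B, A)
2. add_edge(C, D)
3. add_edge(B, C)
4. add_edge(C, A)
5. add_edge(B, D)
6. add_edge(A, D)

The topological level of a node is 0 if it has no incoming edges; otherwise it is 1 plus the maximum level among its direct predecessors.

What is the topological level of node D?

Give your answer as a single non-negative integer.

Answer: 3

Derivation:
Op 1: add_edge(B, A). Edges now: 1
Op 2: add_edge(C, D). Edges now: 2
Op 3: add_edge(B, C). Edges now: 3
Op 4: add_edge(C, A). Edges now: 4
Op 5: add_edge(B, D). Edges now: 5
Op 6: add_edge(A, D). Edges now: 6
Compute levels (Kahn BFS):
  sources (in-degree 0): B
  process B: level=0
    B->A: in-degree(A)=1, level(A)>=1
    B->C: in-degree(C)=0, level(C)=1, enqueue
    B->D: in-degree(D)=2, level(D)>=1
  process C: level=1
    C->A: in-degree(A)=0, level(A)=2, enqueue
    C->D: in-degree(D)=1, level(D)>=2
  process A: level=2
    A->D: in-degree(D)=0, level(D)=3, enqueue
  process D: level=3
All levels: A:2, B:0, C:1, D:3
level(D) = 3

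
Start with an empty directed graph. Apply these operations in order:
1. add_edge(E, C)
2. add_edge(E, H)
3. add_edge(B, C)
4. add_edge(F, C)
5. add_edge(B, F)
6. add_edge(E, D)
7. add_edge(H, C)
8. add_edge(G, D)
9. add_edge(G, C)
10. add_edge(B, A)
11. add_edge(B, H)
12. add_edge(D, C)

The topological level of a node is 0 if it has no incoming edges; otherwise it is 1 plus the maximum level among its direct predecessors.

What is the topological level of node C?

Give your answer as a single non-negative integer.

Op 1: add_edge(E, C). Edges now: 1
Op 2: add_edge(E, H). Edges now: 2
Op 3: add_edge(B, C). Edges now: 3
Op 4: add_edge(F, C). Edges now: 4
Op 5: add_edge(B, F). Edges now: 5
Op 6: add_edge(E, D). Edges now: 6
Op 7: add_edge(H, C). Edges now: 7
Op 8: add_edge(G, D). Edges now: 8
Op 9: add_edge(G, C). Edges now: 9
Op 10: add_edge(B, A). Edges now: 10
Op 11: add_edge(B, H). Edges now: 11
Op 12: add_edge(D, C). Edges now: 12
Compute levels (Kahn BFS):
  sources (in-degree 0): B, E, G
  process B: level=0
    B->A: in-degree(A)=0, level(A)=1, enqueue
    B->C: in-degree(C)=5, level(C)>=1
    B->F: in-degree(F)=0, level(F)=1, enqueue
    B->H: in-degree(H)=1, level(H)>=1
  process E: level=0
    E->C: in-degree(C)=4, level(C)>=1
    E->D: in-degree(D)=1, level(D)>=1
    E->H: in-degree(H)=0, level(H)=1, enqueue
  process G: level=0
    G->C: in-degree(C)=3, level(C)>=1
    G->D: in-degree(D)=0, level(D)=1, enqueue
  process A: level=1
  process F: level=1
    F->C: in-degree(C)=2, level(C)>=2
  process H: level=1
    H->C: in-degree(C)=1, level(C)>=2
  process D: level=1
    D->C: in-degree(C)=0, level(C)=2, enqueue
  process C: level=2
All levels: A:1, B:0, C:2, D:1, E:0, F:1, G:0, H:1
level(C) = 2

Answer: 2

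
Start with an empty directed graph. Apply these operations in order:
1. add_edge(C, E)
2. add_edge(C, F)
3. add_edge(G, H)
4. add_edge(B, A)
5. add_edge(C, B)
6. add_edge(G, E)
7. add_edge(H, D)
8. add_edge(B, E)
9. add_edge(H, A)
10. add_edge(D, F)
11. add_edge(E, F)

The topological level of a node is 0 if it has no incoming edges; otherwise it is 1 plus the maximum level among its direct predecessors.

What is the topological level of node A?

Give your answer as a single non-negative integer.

Answer: 2

Derivation:
Op 1: add_edge(C, E). Edges now: 1
Op 2: add_edge(C, F). Edges now: 2
Op 3: add_edge(G, H). Edges now: 3
Op 4: add_edge(B, A). Edges now: 4
Op 5: add_edge(C, B). Edges now: 5
Op 6: add_edge(G, E). Edges now: 6
Op 7: add_edge(H, D). Edges now: 7
Op 8: add_edge(B, E). Edges now: 8
Op 9: add_edge(H, A). Edges now: 9
Op 10: add_edge(D, F). Edges now: 10
Op 11: add_edge(E, F). Edges now: 11
Compute levels (Kahn BFS):
  sources (in-degree 0): C, G
  process C: level=0
    C->B: in-degree(B)=0, level(B)=1, enqueue
    C->E: in-degree(E)=2, level(E)>=1
    C->F: in-degree(F)=2, level(F)>=1
  process G: level=0
    G->E: in-degree(E)=1, level(E)>=1
    G->H: in-degree(H)=0, level(H)=1, enqueue
  process B: level=1
    B->A: in-degree(A)=1, level(A)>=2
    B->E: in-degree(E)=0, level(E)=2, enqueue
  process H: level=1
    H->A: in-degree(A)=0, level(A)=2, enqueue
    H->D: in-degree(D)=0, level(D)=2, enqueue
  process E: level=2
    E->F: in-degree(F)=1, level(F)>=3
  process A: level=2
  process D: level=2
    D->F: in-degree(F)=0, level(F)=3, enqueue
  process F: level=3
All levels: A:2, B:1, C:0, D:2, E:2, F:3, G:0, H:1
level(A) = 2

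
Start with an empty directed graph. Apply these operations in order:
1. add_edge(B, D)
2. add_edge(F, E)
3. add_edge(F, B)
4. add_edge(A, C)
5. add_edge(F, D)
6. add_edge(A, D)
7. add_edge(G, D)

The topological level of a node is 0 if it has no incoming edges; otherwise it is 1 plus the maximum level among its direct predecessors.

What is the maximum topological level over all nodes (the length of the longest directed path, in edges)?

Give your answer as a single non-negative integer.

Answer: 2

Derivation:
Op 1: add_edge(B, D). Edges now: 1
Op 2: add_edge(F, E). Edges now: 2
Op 3: add_edge(F, B). Edges now: 3
Op 4: add_edge(A, C). Edges now: 4
Op 5: add_edge(F, D). Edges now: 5
Op 6: add_edge(A, D). Edges now: 6
Op 7: add_edge(G, D). Edges now: 7
Compute levels (Kahn BFS):
  sources (in-degree 0): A, F, G
  process A: level=0
    A->C: in-degree(C)=0, level(C)=1, enqueue
    A->D: in-degree(D)=3, level(D)>=1
  process F: level=0
    F->B: in-degree(B)=0, level(B)=1, enqueue
    F->D: in-degree(D)=2, level(D)>=1
    F->E: in-degree(E)=0, level(E)=1, enqueue
  process G: level=0
    G->D: in-degree(D)=1, level(D)>=1
  process C: level=1
  process B: level=1
    B->D: in-degree(D)=0, level(D)=2, enqueue
  process E: level=1
  process D: level=2
All levels: A:0, B:1, C:1, D:2, E:1, F:0, G:0
max level = 2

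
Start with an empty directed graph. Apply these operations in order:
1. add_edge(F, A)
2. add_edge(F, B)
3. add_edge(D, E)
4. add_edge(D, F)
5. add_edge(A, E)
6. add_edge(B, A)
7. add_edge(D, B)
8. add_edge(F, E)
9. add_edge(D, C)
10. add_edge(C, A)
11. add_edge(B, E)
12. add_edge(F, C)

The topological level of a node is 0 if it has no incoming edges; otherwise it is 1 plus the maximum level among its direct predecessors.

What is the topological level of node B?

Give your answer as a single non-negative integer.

Answer: 2

Derivation:
Op 1: add_edge(F, A). Edges now: 1
Op 2: add_edge(F, B). Edges now: 2
Op 3: add_edge(D, E). Edges now: 3
Op 4: add_edge(D, F). Edges now: 4
Op 5: add_edge(A, E). Edges now: 5
Op 6: add_edge(B, A). Edges now: 6
Op 7: add_edge(D, B). Edges now: 7
Op 8: add_edge(F, E). Edges now: 8
Op 9: add_edge(D, C). Edges now: 9
Op 10: add_edge(C, A). Edges now: 10
Op 11: add_edge(B, E). Edges now: 11
Op 12: add_edge(F, C). Edges now: 12
Compute levels (Kahn BFS):
  sources (in-degree 0): D
  process D: level=0
    D->B: in-degree(B)=1, level(B)>=1
    D->C: in-degree(C)=1, level(C)>=1
    D->E: in-degree(E)=3, level(E)>=1
    D->F: in-degree(F)=0, level(F)=1, enqueue
  process F: level=1
    F->A: in-degree(A)=2, level(A)>=2
    F->B: in-degree(B)=0, level(B)=2, enqueue
    F->C: in-degree(C)=0, level(C)=2, enqueue
    F->E: in-degree(E)=2, level(E)>=2
  process B: level=2
    B->A: in-degree(A)=1, level(A)>=3
    B->E: in-degree(E)=1, level(E)>=3
  process C: level=2
    C->A: in-degree(A)=0, level(A)=3, enqueue
  process A: level=3
    A->E: in-degree(E)=0, level(E)=4, enqueue
  process E: level=4
All levels: A:3, B:2, C:2, D:0, E:4, F:1
level(B) = 2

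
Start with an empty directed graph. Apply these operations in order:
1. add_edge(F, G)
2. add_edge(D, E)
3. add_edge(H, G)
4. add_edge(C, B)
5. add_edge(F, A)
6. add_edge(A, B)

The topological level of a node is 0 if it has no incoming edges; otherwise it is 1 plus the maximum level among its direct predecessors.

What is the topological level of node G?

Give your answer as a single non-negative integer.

Answer: 1

Derivation:
Op 1: add_edge(F, G). Edges now: 1
Op 2: add_edge(D, E). Edges now: 2
Op 3: add_edge(H, G). Edges now: 3
Op 4: add_edge(C, B). Edges now: 4
Op 5: add_edge(F, A). Edges now: 5
Op 6: add_edge(A, B). Edges now: 6
Compute levels (Kahn BFS):
  sources (in-degree 0): C, D, F, H
  process C: level=0
    C->B: in-degree(B)=1, level(B)>=1
  process D: level=0
    D->E: in-degree(E)=0, level(E)=1, enqueue
  process F: level=0
    F->A: in-degree(A)=0, level(A)=1, enqueue
    F->G: in-degree(G)=1, level(G)>=1
  process H: level=0
    H->G: in-degree(G)=0, level(G)=1, enqueue
  process E: level=1
  process A: level=1
    A->B: in-degree(B)=0, level(B)=2, enqueue
  process G: level=1
  process B: level=2
All levels: A:1, B:2, C:0, D:0, E:1, F:0, G:1, H:0
level(G) = 1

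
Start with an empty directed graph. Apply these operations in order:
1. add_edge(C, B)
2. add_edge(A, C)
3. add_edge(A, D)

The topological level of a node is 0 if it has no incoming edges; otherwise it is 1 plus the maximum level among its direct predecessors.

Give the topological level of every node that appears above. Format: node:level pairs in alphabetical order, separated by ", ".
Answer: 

Answer: A:0, B:2, C:1, D:1

Derivation:
Op 1: add_edge(C, B). Edges now: 1
Op 2: add_edge(A, C). Edges now: 2
Op 3: add_edge(A, D). Edges now: 3
Compute levels (Kahn BFS):
  sources (in-degree 0): A
  process A: level=0
    A->C: in-degree(C)=0, level(C)=1, enqueue
    A->D: in-degree(D)=0, level(D)=1, enqueue
  process C: level=1
    C->B: in-degree(B)=0, level(B)=2, enqueue
  process D: level=1
  process B: level=2
All levels: A:0, B:2, C:1, D:1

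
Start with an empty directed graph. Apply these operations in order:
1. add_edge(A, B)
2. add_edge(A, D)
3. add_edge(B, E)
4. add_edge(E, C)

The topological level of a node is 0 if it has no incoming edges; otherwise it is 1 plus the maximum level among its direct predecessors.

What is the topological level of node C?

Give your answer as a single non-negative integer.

Op 1: add_edge(A, B). Edges now: 1
Op 2: add_edge(A, D). Edges now: 2
Op 3: add_edge(B, E). Edges now: 3
Op 4: add_edge(E, C). Edges now: 4
Compute levels (Kahn BFS):
  sources (in-degree 0): A
  process A: level=0
    A->B: in-degree(B)=0, level(B)=1, enqueue
    A->D: in-degree(D)=0, level(D)=1, enqueue
  process B: level=1
    B->E: in-degree(E)=0, level(E)=2, enqueue
  process D: level=1
  process E: level=2
    E->C: in-degree(C)=0, level(C)=3, enqueue
  process C: level=3
All levels: A:0, B:1, C:3, D:1, E:2
level(C) = 3

Answer: 3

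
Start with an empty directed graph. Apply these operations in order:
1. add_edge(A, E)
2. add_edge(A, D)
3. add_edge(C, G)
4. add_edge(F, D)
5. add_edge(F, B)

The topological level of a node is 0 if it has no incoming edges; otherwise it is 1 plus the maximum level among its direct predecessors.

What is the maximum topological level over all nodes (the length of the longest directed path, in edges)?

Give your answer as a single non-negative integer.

Op 1: add_edge(A, E). Edges now: 1
Op 2: add_edge(A, D). Edges now: 2
Op 3: add_edge(C, G). Edges now: 3
Op 4: add_edge(F, D). Edges now: 4
Op 5: add_edge(F, B). Edges now: 5
Compute levels (Kahn BFS):
  sources (in-degree 0): A, C, F
  process A: level=0
    A->D: in-degree(D)=1, level(D)>=1
    A->E: in-degree(E)=0, level(E)=1, enqueue
  process C: level=0
    C->G: in-degree(G)=0, level(G)=1, enqueue
  process F: level=0
    F->B: in-degree(B)=0, level(B)=1, enqueue
    F->D: in-degree(D)=0, level(D)=1, enqueue
  process E: level=1
  process G: level=1
  process B: level=1
  process D: level=1
All levels: A:0, B:1, C:0, D:1, E:1, F:0, G:1
max level = 1

Answer: 1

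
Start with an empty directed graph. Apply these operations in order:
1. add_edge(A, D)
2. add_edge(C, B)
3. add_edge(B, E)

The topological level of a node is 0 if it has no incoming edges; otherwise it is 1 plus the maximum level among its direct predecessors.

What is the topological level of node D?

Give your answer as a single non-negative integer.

Answer: 1

Derivation:
Op 1: add_edge(A, D). Edges now: 1
Op 2: add_edge(C, B). Edges now: 2
Op 3: add_edge(B, E). Edges now: 3
Compute levels (Kahn BFS):
  sources (in-degree 0): A, C
  process A: level=0
    A->D: in-degree(D)=0, level(D)=1, enqueue
  process C: level=0
    C->B: in-degree(B)=0, level(B)=1, enqueue
  process D: level=1
  process B: level=1
    B->E: in-degree(E)=0, level(E)=2, enqueue
  process E: level=2
All levels: A:0, B:1, C:0, D:1, E:2
level(D) = 1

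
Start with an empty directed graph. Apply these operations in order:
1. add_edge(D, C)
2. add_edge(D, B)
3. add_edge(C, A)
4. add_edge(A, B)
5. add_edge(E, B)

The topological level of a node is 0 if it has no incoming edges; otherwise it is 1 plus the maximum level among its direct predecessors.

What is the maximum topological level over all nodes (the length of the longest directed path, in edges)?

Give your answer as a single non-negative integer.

Op 1: add_edge(D, C). Edges now: 1
Op 2: add_edge(D, B). Edges now: 2
Op 3: add_edge(C, A). Edges now: 3
Op 4: add_edge(A, B). Edges now: 4
Op 5: add_edge(E, B). Edges now: 5
Compute levels (Kahn BFS):
  sources (in-degree 0): D, E
  process D: level=0
    D->B: in-degree(B)=2, level(B)>=1
    D->C: in-degree(C)=0, level(C)=1, enqueue
  process E: level=0
    E->B: in-degree(B)=1, level(B)>=1
  process C: level=1
    C->A: in-degree(A)=0, level(A)=2, enqueue
  process A: level=2
    A->B: in-degree(B)=0, level(B)=3, enqueue
  process B: level=3
All levels: A:2, B:3, C:1, D:0, E:0
max level = 3

Answer: 3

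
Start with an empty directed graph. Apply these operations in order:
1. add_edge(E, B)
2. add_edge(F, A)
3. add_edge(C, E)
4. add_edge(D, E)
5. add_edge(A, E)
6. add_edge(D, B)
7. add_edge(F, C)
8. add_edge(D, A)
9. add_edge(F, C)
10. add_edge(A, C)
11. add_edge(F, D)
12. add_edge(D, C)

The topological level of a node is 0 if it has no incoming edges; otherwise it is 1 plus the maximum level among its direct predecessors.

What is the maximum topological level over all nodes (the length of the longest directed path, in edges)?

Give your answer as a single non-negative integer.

Op 1: add_edge(E, B). Edges now: 1
Op 2: add_edge(F, A). Edges now: 2
Op 3: add_edge(C, E). Edges now: 3
Op 4: add_edge(D, E). Edges now: 4
Op 5: add_edge(A, E). Edges now: 5
Op 6: add_edge(D, B). Edges now: 6
Op 7: add_edge(F, C). Edges now: 7
Op 8: add_edge(D, A). Edges now: 8
Op 9: add_edge(F, C) (duplicate, no change). Edges now: 8
Op 10: add_edge(A, C). Edges now: 9
Op 11: add_edge(F, D). Edges now: 10
Op 12: add_edge(D, C). Edges now: 11
Compute levels (Kahn BFS):
  sources (in-degree 0): F
  process F: level=0
    F->A: in-degree(A)=1, level(A)>=1
    F->C: in-degree(C)=2, level(C)>=1
    F->D: in-degree(D)=0, level(D)=1, enqueue
  process D: level=1
    D->A: in-degree(A)=0, level(A)=2, enqueue
    D->B: in-degree(B)=1, level(B)>=2
    D->C: in-degree(C)=1, level(C)>=2
    D->E: in-degree(E)=2, level(E)>=2
  process A: level=2
    A->C: in-degree(C)=0, level(C)=3, enqueue
    A->E: in-degree(E)=1, level(E)>=3
  process C: level=3
    C->E: in-degree(E)=0, level(E)=4, enqueue
  process E: level=4
    E->B: in-degree(B)=0, level(B)=5, enqueue
  process B: level=5
All levels: A:2, B:5, C:3, D:1, E:4, F:0
max level = 5

Answer: 5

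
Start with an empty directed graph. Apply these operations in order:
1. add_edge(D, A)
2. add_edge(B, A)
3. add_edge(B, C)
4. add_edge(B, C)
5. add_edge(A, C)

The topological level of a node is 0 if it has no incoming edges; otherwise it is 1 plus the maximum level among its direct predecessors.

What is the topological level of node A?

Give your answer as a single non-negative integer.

Answer: 1

Derivation:
Op 1: add_edge(D, A). Edges now: 1
Op 2: add_edge(B, A). Edges now: 2
Op 3: add_edge(B, C). Edges now: 3
Op 4: add_edge(B, C) (duplicate, no change). Edges now: 3
Op 5: add_edge(A, C). Edges now: 4
Compute levels (Kahn BFS):
  sources (in-degree 0): B, D
  process B: level=0
    B->A: in-degree(A)=1, level(A)>=1
    B->C: in-degree(C)=1, level(C)>=1
  process D: level=0
    D->A: in-degree(A)=0, level(A)=1, enqueue
  process A: level=1
    A->C: in-degree(C)=0, level(C)=2, enqueue
  process C: level=2
All levels: A:1, B:0, C:2, D:0
level(A) = 1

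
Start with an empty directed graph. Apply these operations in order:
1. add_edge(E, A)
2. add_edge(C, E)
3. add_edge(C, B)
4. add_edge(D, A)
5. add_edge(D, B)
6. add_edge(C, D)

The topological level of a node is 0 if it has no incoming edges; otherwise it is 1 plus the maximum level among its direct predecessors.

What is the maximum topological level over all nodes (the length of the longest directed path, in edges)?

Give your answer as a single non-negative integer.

Answer: 2

Derivation:
Op 1: add_edge(E, A). Edges now: 1
Op 2: add_edge(C, E). Edges now: 2
Op 3: add_edge(C, B). Edges now: 3
Op 4: add_edge(D, A). Edges now: 4
Op 5: add_edge(D, B). Edges now: 5
Op 6: add_edge(C, D). Edges now: 6
Compute levels (Kahn BFS):
  sources (in-degree 0): C
  process C: level=0
    C->B: in-degree(B)=1, level(B)>=1
    C->D: in-degree(D)=0, level(D)=1, enqueue
    C->E: in-degree(E)=0, level(E)=1, enqueue
  process D: level=1
    D->A: in-degree(A)=1, level(A)>=2
    D->B: in-degree(B)=0, level(B)=2, enqueue
  process E: level=1
    E->A: in-degree(A)=0, level(A)=2, enqueue
  process B: level=2
  process A: level=2
All levels: A:2, B:2, C:0, D:1, E:1
max level = 2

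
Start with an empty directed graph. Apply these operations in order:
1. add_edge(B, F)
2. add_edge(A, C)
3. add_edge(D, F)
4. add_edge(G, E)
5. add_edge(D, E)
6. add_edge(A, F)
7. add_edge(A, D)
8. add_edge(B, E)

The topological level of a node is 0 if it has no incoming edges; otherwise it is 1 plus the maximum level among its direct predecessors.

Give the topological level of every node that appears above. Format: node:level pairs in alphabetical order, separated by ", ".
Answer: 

Answer: A:0, B:0, C:1, D:1, E:2, F:2, G:0

Derivation:
Op 1: add_edge(B, F). Edges now: 1
Op 2: add_edge(A, C). Edges now: 2
Op 3: add_edge(D, F). Edges now: 3
Op 4: add_edge(G, E). Edges now: 4
Op 5: add_edge(D, E). Edges now: 5
Op 6: add_edge(A, F). Edges now: 6
Op 7: add_edge(A, D). Edges now: 7
Op 8: add_edge(B, E). Edges now: 8
Compute levels (Kahn BFS):
  sources (in-degree 0): A, B, G
  process A: level=0
    A->C: in-degree(C)=0, level(C)=1, enqueue
    A->D: in-degree(D)=0, level(D)=1, enqueue
    A->F: in-degree(F)=2, level(F)>=1
  process B: level=0
    B->E: in-degree(E)=2, level(E)>=1
    B->F: in-degree(F)=1, level(F)>=1
  process G: level=0
    G->E: in-degree(E)=1, level(E)>=1
  process C: level=1
  process D: level=1
    D->E: in-degree(E)=0, level(E)=2, enqueue
    D->F: in-degree(F)=0, level(F)=2, enqueue
  process E: level=2
  process F: level=2
All levels: A:0, B:0, C:1, D:1, E:2, F:2, G:0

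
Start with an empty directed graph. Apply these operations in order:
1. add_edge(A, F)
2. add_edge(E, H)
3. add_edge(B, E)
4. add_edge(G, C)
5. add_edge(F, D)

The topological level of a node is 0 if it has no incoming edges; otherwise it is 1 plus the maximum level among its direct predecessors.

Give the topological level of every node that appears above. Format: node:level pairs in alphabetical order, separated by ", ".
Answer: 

Op 1: add_edge(A, F). Edges now: 1
Op 2: add_edge(E, H). Edges now: 2
Op 3: add_edge(B, E). Edges now: 3
Op 4: add_edge(G, C). Edges now: 4
Op 5: add_edge(F, D). Edges now: 5
Compute levels (Kahn BFS):
  sources (in-degree 0): A, B, G
  process A: level=0
    A->F: in-degree(F)=0, level(F)=1, enqueue
  process B: level=0
    B->E: in-degree(E)=0, level(E)=1, enqueue
  process G: level=0
    G->C: in-degree(C)=0, level(C)=1, enqueue
  process F: level=1
    F->D: in-degree(D)=0, level(D)=2, enqueue
  process E: level=1
    E->H: in-degree(H)=0, level(H)=2, enqueue
  process C: level=1
  process D: level=2
  process H: level=2
All levels: A:0, B:0, C:1, D:2, E:1, F:1, G:0, H:2

Answer: A:0, B:0, C:1, D:2, E:1, F:1, G:0, H:2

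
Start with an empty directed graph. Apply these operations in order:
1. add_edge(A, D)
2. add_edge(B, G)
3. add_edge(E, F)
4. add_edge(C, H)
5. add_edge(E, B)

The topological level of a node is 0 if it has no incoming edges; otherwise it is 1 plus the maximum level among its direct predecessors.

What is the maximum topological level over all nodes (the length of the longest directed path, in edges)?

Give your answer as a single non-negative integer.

Op 1: add_edge(A, D). Edges now: 1
Op 2: add_edge(B, G). Edges now: 2
Op 3: add_edge(E, F). Edges now: 3
Op 4: add_edge(C, H). Edges now: 4
Op 5: add_edge(E, B). Edges now: 5
Compute levels (Kahn BFS):
  sources (in-degree 0): A, C, E
  process A: level=0
    A->D: in-degree(D)=0, level(D)=1, enqueue
  process C: level=0
    C->H: in-degree(H)=0, level(H)=1, enqueue
  process E: level=0
    E->B: in-degree(B)=0, level(B)=1, enqueue
    E->F: in-degree(F)=0, level(F)=1, enqueue
  process D: level=1
  process H: level=1
  process B: level=1
    B->G: in-degree(G)=0, level(G)=2, enqueue
  process F: level=1
  process G: level=2
All levels: A:0, B:1, C:0, D:1, E:0, F:1, G:2, H:1
max level = 2

Answer: 2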